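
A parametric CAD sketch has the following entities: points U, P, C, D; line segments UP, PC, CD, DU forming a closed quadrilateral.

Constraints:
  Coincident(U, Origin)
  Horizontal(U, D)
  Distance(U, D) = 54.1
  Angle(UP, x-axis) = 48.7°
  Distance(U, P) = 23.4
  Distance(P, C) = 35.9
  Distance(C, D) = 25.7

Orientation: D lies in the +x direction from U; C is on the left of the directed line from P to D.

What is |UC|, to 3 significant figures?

56.5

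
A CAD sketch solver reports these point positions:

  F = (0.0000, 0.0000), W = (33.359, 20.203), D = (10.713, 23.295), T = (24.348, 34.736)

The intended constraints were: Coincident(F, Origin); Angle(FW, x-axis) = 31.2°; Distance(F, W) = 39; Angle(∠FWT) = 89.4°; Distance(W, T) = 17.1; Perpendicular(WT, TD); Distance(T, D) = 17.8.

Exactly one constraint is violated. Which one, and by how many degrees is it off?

Perpendicular(WT, TD) — off by 8.20°.

F = (0.00, 0.00) ✓; FW at 31.20° ✓; |FW| = 39.00 ✓; ∠FWT = 89.40° ✓; |WT| = 17.10 ✓; ∠(WT, TD) = 98.20° ✗; |TD| = 17.80 ✓.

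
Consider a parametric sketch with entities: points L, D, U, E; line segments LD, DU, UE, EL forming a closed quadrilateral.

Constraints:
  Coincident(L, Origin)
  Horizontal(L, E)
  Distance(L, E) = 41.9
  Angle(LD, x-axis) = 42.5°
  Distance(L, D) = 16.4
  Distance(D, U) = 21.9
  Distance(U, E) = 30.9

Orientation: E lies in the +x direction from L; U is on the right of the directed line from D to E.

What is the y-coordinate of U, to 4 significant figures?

-10.80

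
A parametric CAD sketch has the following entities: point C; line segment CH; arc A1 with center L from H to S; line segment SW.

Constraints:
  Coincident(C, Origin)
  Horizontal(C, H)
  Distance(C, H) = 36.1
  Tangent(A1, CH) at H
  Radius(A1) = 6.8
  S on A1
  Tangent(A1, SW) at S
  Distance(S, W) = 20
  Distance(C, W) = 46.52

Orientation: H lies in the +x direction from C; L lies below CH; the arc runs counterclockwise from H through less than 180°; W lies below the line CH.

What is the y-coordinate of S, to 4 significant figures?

-9.330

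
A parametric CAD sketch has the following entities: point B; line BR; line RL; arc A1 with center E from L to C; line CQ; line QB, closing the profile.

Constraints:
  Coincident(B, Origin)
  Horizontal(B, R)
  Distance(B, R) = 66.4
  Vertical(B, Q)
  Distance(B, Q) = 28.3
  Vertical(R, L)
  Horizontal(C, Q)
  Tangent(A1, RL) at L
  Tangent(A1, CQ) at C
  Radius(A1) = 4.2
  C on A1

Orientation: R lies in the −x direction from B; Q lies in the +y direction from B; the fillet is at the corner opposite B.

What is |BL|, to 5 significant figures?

70.638

B is at the origin; B and R share the same y with |BR| = 66.4 and R on the −x side, so R = (-66.400, 0.0000). BQ is vertical with |BQ| = 28.3 and Q on the +y side, so Q = (0.0000, 28.300). The virtual corner opposite B is at (-66.400, 28.300). Since A1 is tangent to RL there, EL ⟂ RL and tangency of A1 to CQ means the radius EC is perpendicular to CQ, with radius 4.2, so the center E sits 4.2 in from both sides at E = (-62.200, 24.100). That places the tangent points at L = (-66.400, 24.100) on RL and C = (-62.200, 28.300) on CQ. Then |BL| = |L − B| = 70.638.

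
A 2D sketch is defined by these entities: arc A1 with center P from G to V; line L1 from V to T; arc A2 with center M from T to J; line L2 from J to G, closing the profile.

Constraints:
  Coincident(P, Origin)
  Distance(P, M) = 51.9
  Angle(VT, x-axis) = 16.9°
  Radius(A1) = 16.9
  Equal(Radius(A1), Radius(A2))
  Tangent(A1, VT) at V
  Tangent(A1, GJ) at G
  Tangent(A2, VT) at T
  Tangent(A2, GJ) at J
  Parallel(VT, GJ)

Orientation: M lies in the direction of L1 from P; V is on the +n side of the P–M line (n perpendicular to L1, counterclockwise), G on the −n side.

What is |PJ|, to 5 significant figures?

54.582

Tangency of A1 to both parallel lines with radius 16.9 puts V and G at P ± 16.9·n: V = (-4.9129, 16.170), G = (4.9129, -16.170). Equal radii place T and J the same way about M: T = M + 16.9·n = (44.746, 31.258), J = M − 16.9·n = (54.571, -1.0827). Then |PJ| = |J − P| = 54.582.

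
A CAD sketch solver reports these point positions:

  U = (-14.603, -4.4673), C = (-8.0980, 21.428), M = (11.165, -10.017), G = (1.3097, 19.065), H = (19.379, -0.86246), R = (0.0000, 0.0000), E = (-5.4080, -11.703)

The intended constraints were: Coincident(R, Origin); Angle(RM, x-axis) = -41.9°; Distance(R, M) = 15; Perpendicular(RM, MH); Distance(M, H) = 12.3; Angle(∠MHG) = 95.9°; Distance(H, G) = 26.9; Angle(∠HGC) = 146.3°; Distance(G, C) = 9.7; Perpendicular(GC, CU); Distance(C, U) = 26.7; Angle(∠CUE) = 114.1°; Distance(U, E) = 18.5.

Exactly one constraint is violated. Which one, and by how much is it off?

Distance(U, E) = 18.5 — off by 6.80.

R = (0.00, 0.00) ✓; RM at -41.90° ✓; |RM| = 15.00 ✓; ∠(RM, MH) = 90.00° ✓; |MH| = 12.30 ✓; ∠MHG = 95.90° ✓; |HG| = 26.90 ✓; ∠HGC = 146.3° ✓; |GC| = 9.700 ✓; ∠(GC, CU) = 90.00° ✓; |CU| = 26.70 ✓; ∠CUE = 114.1° ✓; |UE| = 11.70 ✗.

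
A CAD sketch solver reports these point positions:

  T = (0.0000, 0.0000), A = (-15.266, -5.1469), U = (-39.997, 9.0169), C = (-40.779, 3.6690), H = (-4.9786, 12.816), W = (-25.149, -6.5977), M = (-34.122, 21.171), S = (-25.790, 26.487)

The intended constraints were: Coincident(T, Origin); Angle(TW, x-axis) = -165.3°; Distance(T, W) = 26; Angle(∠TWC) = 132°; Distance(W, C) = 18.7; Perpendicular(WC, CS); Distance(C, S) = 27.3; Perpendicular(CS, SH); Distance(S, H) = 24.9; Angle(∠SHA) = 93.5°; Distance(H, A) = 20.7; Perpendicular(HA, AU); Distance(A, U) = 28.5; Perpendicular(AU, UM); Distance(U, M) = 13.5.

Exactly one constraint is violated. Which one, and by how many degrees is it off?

Perpendicular(AU, UM) — off by 4.00°.

T = (0.00, 0.00) ✓; TW at -165.3° ✓; |TW| = 26.00 ✓; ∠TWC = 132.0° ✓; |WC| = 18.70 ✓; ∠(WC, CS) = 90.00° ✓; |CS| = 27.30 ✓; ∠(CS, SH) = 90.00° ✓; |SH| = 24.90 ✓; ∠SHA = 93.50° ✓; |HA| = 20.70 ✓; ∠(HA, AU) = 90.00° ✓; |AU| = 28.50 ✓; ∠(AU, UM) = 86.00° ✗; |UM| = 13.50 ✓.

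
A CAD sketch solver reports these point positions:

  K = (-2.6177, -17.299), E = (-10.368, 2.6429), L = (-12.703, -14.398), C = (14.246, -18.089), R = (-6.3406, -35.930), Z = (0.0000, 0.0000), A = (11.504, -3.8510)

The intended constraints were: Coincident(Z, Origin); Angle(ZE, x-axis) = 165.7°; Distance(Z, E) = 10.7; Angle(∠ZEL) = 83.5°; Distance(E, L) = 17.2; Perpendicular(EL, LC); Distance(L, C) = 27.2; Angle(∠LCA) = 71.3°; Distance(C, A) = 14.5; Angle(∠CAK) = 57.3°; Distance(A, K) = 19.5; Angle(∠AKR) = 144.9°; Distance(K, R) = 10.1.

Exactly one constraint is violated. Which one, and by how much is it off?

Distance(K, R) = 10.1 — off by 8.90.

Z = (0.00, 0.00) ✓; ZE at 165.7° ✓; |ZE| = 10.70 ✓; ∠ZEL = 83.50° ✓; |EL| = 17.20 ✓; ∠(EL, LC) = 90.00° ✓; |LC| = 27.20 ✓; ∠LCA = 71.30° ✓; |CA| = 14.50 ✓; ∠CAK = 57.30° ✓; |AK| = 19.50 ✓; ∠AKR = 144.9° ✓; |KR| = 19.00 ✗.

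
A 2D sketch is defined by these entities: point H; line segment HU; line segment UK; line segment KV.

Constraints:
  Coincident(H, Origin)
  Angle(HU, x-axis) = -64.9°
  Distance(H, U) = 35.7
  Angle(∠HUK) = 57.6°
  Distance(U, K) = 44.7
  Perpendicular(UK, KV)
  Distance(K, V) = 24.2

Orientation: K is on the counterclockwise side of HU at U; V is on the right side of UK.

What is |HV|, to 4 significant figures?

60.06

∠HUK = 57.6°, so UK runs at -64.9° + (180° − 57.6°) = 57.50° from the x-axis; with |UK| = 44.7, K = U + 44.7·(cos 57.50°, sin 57.50°) = (39.16, 5.371). The perpendicularity gives KV at right angles to UK; with |KV| = 24.2 on the right of UK, V = K + 24.2·(0.8434, -0.5373) = (59.57, -7.632). Then |HV| = |V − H| = 60.06.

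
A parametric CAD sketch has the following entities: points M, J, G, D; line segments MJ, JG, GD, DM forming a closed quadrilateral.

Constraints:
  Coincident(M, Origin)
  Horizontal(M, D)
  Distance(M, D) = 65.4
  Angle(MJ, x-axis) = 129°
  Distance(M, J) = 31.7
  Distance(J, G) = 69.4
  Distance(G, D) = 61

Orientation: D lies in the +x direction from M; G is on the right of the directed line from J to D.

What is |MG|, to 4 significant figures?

38.31

Checks: |JG| = 69.40 ✓; |GD| = 61.00 ✓.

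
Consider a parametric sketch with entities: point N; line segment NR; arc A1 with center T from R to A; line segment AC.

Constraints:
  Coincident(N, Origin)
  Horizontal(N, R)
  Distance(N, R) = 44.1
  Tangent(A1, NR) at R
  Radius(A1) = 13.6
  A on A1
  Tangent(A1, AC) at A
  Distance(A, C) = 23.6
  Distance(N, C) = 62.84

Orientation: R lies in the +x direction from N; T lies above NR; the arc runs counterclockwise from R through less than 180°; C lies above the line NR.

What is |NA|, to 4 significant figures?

59.72

N is at the origin; NR is horizontal with |NR| = 44.1 and R on the +x side, so R = (44.10, 0.000). Since A1 is tangent to NR there, TR ⟂ NR, so T = R + (0, 13.6) = (44.10, 13.60). Since TA ⟂ AC (tangency), |TC| = √(13.6² + 23.6²) = 27.24 regardless of where A sits on A1. So C lies on both circle(N, 62.84) and circle(T, 27.24); the above-NR intersection is C = (48.00, 40.56). A is the foot of the tangent from C: A = (56.73, 18.63).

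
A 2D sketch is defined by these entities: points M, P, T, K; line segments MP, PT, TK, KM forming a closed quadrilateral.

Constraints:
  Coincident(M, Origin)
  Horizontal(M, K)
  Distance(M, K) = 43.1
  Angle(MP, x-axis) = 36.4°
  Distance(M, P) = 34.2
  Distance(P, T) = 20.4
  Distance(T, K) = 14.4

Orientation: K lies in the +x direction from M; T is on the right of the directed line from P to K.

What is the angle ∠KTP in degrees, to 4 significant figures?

93.01°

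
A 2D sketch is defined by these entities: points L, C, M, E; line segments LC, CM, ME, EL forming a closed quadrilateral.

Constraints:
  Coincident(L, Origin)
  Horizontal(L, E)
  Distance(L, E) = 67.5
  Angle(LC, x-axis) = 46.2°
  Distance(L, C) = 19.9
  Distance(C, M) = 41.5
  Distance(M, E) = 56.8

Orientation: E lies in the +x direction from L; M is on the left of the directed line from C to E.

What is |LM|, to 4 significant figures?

61.25

L is at the origin; L and E share the same y with |LE| = 67.5 and E in +x, so E = (67.5, 0). LC runs at 46.2° with |LC| = 19.9, so C = (13.77, 14.36). M is determined by |CM| = 41.5 and |ME| = 56.8 together: it lies at the intersection of circle(C, 41.5) and circle(E, 56.8). With |CE| = 55.61, the foot of the radical line on CE is 14.28 from C and the perpendicular offset is √(41.5² − 14.28²) = 38.96. Taking the left-of-CE solution: M = (37.64, 48.32).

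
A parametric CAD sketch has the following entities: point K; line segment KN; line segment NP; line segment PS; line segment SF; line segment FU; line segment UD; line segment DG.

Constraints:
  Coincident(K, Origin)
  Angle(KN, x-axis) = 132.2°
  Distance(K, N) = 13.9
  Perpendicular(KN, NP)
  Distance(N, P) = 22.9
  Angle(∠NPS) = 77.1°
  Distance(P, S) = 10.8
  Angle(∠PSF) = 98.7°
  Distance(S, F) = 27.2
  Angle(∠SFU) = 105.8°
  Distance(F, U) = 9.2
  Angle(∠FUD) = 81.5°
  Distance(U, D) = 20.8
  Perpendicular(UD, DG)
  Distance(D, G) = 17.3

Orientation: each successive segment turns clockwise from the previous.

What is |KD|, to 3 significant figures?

19.8

∠SFU = 105.8° gives FU at 144° from the x-axis; with |FU| = 9.2, U = (-15.9, 4.95). ∠FUD = 81.5° gives UD at 45.3° from the x-axis; with |UD| = 20.8, D = (-1.31, 19.7). Then |KD| = |D − K| = 19.8.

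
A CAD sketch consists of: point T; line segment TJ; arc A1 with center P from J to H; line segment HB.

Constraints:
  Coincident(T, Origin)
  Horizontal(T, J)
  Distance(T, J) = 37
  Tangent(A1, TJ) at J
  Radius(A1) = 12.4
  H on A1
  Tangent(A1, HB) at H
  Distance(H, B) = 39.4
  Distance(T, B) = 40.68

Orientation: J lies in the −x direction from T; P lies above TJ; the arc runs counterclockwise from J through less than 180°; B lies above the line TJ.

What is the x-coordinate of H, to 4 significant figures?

-26.29

T is at the origin; T and J share the same y with |TJ| = 37.0 and J on the −x side, so J = (-37.00, 0.000). Since A1 is tangent to TJ there, PJ ⟂ TJ, so P = J + (0, 12.4) = (-37.00, 12.40). Since PH ⟂ HB (tangency), |PB| = √(12.4² + 39.4²) = 41.31 regardless of where H sits on A1. So B lies on both circle(T, 40.68) and circle(P, 41.31); the above-TJ intersection is B = (-6.423, 40.17). H is the foot of the tangent from B: H = (-26.29, 6.147).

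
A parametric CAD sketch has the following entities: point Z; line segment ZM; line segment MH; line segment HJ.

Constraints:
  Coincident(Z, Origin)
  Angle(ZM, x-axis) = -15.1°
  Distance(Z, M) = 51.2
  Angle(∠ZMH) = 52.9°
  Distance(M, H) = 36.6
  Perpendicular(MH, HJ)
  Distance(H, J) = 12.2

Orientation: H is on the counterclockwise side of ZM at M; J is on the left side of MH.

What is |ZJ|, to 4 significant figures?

29.20

∠ZMH = 52.9°, so MH runs at -15.1° + (180° − 52.9°) = 112.0° from the x-axis; with |MH| = 36.6, H = M + 36.6·(cos 112.0°, sin 112.0°) = (35.72, 20.60). MH ⟂ HJ; with |HJ| = 12.2 on the left of MH, J = H + 12.2·(-0.9272, -0.3746) = (24.41, 16.03). Then |ZJ| = |J − Z| = 29.20.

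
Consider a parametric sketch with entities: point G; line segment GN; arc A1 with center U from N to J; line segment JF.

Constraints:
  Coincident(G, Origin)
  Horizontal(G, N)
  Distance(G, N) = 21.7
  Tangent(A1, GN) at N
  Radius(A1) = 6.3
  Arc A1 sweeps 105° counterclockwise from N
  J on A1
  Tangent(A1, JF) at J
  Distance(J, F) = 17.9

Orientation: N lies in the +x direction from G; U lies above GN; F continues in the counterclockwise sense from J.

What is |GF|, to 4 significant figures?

34.24

G is at the origin; GN is horizontal with |GN| = 21.7 and N on the +x side, so N = (21.70, 0.000). Since A1 is tangent to GN there, UN ⟂ GN, so U = N + (0, 6.3) = (21.70, 6.300). On A1, N sits at bearing -90° from U; a 105° counterclockwise sweep puts J at bearing 15°, so J = U + 6.3·(cos 15°, sin 15°) = (27.79, 7.931). The tangent condition forces UJ to be normal to JF, so JF runs along (−sin 15°, cos 15°); with |JF| = 17.9, F = (23.15, 25.22). Then |GF| = |F − G| = 34.24.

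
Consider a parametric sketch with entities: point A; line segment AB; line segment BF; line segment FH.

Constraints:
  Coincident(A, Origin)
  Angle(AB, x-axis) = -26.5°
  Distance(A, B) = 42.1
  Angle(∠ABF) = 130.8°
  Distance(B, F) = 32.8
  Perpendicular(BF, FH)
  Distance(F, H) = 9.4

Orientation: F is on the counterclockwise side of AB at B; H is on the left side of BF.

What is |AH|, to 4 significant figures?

64.36

∠ABF = 130.8°, so BF runs at -26.5° + (180° − 130.8°) = 22.70° from the x-axis; with |BF| = 32.8, F = B + 32.8·(cos 22.70°, sin 22.70°) = (67.94, -6.127). BF ⟂ FH; with |FH| = 9.4 on the left of BF, H = F + 9.4·(-0.3859, 0.9225) = (64.31, 2.545). Then |AH| = |H − A| = 64.36.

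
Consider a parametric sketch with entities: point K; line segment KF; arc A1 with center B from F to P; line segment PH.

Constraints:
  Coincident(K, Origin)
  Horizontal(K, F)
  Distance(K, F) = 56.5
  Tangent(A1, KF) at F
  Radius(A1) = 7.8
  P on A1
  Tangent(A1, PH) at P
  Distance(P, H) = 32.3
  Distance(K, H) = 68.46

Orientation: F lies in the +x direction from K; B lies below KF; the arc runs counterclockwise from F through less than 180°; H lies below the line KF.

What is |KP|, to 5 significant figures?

49.704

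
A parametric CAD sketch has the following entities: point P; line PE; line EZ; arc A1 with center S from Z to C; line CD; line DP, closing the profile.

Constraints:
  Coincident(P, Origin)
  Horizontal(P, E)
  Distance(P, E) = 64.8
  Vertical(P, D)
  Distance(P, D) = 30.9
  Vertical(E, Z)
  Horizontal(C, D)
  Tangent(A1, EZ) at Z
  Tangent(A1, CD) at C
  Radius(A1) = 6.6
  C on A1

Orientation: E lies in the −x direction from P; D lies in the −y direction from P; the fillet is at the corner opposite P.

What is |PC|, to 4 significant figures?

65.89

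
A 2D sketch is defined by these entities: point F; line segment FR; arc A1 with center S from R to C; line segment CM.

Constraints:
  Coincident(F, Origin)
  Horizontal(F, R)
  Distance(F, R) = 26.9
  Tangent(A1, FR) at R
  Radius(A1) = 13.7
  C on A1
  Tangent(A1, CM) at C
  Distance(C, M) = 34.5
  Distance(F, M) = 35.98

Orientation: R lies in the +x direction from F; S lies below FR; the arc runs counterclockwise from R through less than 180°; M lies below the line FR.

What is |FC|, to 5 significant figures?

16.572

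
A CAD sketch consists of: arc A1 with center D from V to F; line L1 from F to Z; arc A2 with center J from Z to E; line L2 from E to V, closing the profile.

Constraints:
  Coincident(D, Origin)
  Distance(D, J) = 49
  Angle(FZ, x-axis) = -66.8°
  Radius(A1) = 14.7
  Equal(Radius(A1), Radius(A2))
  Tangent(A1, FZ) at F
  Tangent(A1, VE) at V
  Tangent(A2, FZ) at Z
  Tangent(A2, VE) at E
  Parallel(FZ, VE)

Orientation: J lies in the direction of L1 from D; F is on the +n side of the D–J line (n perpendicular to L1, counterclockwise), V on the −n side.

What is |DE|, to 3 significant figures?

51.2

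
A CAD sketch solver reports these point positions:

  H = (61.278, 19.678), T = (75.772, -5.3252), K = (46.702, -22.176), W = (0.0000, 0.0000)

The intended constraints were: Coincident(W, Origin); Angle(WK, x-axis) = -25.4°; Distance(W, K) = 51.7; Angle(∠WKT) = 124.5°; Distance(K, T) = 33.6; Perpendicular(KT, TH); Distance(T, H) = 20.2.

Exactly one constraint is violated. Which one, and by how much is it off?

Distance(T, H) = 20.2 — off by 8.70.

W = (0.00, 0.00) ✓; WK at -25.40° ✓; |WK| = 51.70 ✓; ∠WKT = 124.5° ✓; |KT| = 33.60 ✓; ∠(KT, TH) = 90.00° ✓; |TH| = 28.90 ✗.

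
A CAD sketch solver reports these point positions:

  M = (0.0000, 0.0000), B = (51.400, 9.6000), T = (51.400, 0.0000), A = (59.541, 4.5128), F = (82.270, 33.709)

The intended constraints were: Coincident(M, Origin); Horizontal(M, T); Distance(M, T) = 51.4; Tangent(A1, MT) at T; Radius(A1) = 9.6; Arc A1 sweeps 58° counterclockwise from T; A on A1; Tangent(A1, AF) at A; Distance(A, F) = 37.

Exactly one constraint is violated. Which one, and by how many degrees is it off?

Tangent(A1, AF) at A — off by 5.90°.

M = (0.00, 0.00) ✓; M.y = 0.00, T.y = 0.00 ✓; |MT| = 51.40 ✓; ∠(BT, TM) = 90.00° ✓; |BT| = 9.600 ✓; bearing(B→A) − bearing(B→T) = 58.00° ✓; |BA| = 9.600 ✓; ∠(BA, AF) = 95.90° ✗; |AF| = 37.00 ✓.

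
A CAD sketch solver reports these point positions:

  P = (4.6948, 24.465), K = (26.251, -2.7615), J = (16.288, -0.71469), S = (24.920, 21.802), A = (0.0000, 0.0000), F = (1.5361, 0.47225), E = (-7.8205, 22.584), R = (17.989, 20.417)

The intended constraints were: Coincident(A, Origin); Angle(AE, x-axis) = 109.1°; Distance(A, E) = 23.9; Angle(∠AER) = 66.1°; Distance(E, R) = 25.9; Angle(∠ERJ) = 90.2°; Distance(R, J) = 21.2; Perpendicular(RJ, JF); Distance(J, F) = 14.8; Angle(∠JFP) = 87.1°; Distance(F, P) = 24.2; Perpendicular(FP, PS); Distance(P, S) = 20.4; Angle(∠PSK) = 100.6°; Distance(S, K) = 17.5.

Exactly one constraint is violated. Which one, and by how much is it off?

Distance(S, K) = 17.5 — off by 7.10.

A = (0.00, 0.00) ✓; AE at 109.1° ✓; |AE| = 23.90 ✓; ∠AER = 66.10° ✓; |ER| = 25.90 ✓; ∠ERJ = 90.20° ✓; |RJ| = 21.20 ✓; ∠(RJ, JF) = 90.00° ✓; |JF| = 14.80 ✓; ∠JFP = 87.10° ✓; |FP| = 24.20 ✓; ∠(FP, PS) = 90.00° ✓; |PS| = 20.40 ✓; ∠PSK = 100.6° ✓; |SK| = 24.60 ✗.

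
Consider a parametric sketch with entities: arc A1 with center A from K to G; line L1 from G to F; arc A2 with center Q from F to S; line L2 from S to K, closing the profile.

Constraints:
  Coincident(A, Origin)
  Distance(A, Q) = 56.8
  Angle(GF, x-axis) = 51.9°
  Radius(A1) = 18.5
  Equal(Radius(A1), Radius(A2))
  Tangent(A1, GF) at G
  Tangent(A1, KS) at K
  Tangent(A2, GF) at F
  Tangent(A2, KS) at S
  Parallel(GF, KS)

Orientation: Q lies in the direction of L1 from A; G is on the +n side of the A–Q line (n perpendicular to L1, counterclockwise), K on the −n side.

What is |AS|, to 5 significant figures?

59.737

Tangency of A1 to both parallel lines with radius 18.5 puts G and K at A ± 18.5·n: G = (-14.558, 11.415), K = (14.558, -11.415). Equal radii place F and S the same way about Q: F = Q + 18.5·n = (20.489, 56.113), S = Q − 18.5·n = (49.606, 33.283). Then |AS| = |S − A| = 59.737.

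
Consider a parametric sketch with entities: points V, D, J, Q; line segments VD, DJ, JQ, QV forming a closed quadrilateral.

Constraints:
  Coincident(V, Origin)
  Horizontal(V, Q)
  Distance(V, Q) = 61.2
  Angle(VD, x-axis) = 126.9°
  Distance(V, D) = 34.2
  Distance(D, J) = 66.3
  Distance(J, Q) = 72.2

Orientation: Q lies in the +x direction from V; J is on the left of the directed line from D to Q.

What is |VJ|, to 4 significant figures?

74.20

V is at the origin; VQ is horizontal with |VQ| = 61.2 and Q in +x, so Q = (61.2, 0). VD runs at 126.9° with |VD| = 34.2, so D = (-20.53, 27.35). J is determined by |DJ| = 66.3 and |JQ| = 72.2 together: it lies at the intersection of circle(D, 66.3) and circle(Q, 72.2). With |DQ| = 86.19, the foot of the radical line on DQ is 38.35 from D and the perpendicular offset is √(66.3² − 38.35²) = 54.08. Taking the left-of-DQ solution: J = (33.00, 66.46).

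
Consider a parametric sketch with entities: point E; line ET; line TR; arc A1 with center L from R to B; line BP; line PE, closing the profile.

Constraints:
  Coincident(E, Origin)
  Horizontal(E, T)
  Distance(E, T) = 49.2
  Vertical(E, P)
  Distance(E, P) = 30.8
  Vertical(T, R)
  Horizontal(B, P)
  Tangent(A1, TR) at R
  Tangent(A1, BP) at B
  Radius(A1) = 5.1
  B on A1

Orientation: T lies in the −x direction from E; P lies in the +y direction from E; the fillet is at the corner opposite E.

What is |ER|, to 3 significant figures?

55.5

E is at the origin; ET is horizontal with |ET| = 49.2 and T on the −x side, so T = (-49.2, 0.00). E and P share the same x with |EP| = 30.8 and P on the +y side, so P = (0.00, 30.8). The virtual corner opposite E is at (-49.2, 30.8). A1 meets TR tangentially, so LR is at right angles to TR and the tangent condition forces LB to be normal to BP, with radius 5.1, so the center L sits 5.1 in from both sides at L = (-44.1, 25.7). That places the tangent points at R = (-49.2, 25.7) on TR and B = (-44.1, 30.8) on BP. Then |ER| = |R − E| = 55.5.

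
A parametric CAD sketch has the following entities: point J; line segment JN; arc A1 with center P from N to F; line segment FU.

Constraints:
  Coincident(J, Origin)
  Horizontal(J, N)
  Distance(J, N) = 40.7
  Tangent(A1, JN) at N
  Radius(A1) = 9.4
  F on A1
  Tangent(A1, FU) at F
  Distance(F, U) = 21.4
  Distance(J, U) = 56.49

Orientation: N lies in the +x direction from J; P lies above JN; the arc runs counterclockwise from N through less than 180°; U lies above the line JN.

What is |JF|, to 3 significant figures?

51.2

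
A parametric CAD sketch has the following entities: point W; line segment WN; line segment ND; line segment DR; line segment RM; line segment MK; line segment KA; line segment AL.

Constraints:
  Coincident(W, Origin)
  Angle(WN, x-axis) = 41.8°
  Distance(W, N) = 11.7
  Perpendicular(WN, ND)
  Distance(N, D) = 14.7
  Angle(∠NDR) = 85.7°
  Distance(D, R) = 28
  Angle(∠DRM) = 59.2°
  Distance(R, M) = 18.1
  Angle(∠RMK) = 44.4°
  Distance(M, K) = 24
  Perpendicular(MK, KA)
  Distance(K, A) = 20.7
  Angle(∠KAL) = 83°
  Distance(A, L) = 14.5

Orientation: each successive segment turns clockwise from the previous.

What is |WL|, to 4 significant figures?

25.16

W is at the origin; WN runs at 41.8° with length 11.7, so N = (8.722, 7.798). WN is perpendicular to ND, so ND runs at -48.20°; with |ND| = 14.7, D = (18.52, -3.160). ∠NDR = 85.7° gives DR at -142.5° from the x-axis; with |DR| = 28.0, R = (-3.694, -20.21). ∠DRM = 59.2° gives RM at 96.70° from the x-axis; with |RM| = 18.1, M = (-5.806, -2.229). ∠RMK = 44.4° gives MK at -38.90° from the x-axis; with |MK| = 24.0, K = (12.87, -17.30). MK is perpendicular to KA, so KA runs at -128.9°; with |KA| = 20.7, A = (-0.1265, -33.41). ∠KAL = 83.0° gives AL at 134.1° from the x-axis; with |AL| = 14.5, L = (-10.22, -23.00). Then |WL| = |L − W| = 25.16.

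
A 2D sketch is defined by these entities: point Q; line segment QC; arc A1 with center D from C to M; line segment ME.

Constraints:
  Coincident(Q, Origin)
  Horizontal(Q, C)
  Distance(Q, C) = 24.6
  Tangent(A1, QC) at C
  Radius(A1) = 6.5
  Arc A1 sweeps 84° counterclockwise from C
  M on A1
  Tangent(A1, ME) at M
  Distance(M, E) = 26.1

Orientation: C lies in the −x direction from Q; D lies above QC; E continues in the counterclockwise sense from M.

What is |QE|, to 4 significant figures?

35.32

Q is at the origin; Q and C share the same y with |QC| = 24.6 and C on the −x side, so C = (-24.60, 0.000). A1 meets QC tangentially, so DC is at right angles to QC, so D = C + (0, 6.5) = (-24.60, 6.500). On A1, C sits at bearing -90° from D; an 84° counterclockwise sweep puts M at bearing -6°, so M = D + 6.5·(cos -6°, sin -6°) = (-18.14, 5.821). The tangent condition forces DM to be normal to ME, so ME runs along (−sin -6°, cos -6°); with |ME| = 26.1, E = (-15.41, 31.78). Then |QE| = |E − Q| = 35.32.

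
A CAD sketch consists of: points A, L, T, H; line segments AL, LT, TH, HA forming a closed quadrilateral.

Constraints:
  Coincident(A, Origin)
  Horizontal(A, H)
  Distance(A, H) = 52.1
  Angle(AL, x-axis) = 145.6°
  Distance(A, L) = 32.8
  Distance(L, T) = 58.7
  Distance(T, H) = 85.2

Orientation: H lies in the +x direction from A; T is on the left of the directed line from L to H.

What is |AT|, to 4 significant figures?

69.30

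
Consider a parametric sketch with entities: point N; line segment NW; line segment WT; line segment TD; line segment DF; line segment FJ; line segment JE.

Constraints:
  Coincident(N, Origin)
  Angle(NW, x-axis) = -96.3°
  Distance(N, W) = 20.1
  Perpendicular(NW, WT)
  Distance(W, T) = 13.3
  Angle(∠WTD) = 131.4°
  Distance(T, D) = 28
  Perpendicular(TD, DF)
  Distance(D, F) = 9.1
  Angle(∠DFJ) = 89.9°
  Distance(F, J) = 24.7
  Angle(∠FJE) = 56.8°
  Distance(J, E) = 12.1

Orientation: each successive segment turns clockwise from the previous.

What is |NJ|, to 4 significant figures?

14.52

N is at the origin; NW runs at -96.3° with length 20.1, so W = (-2.206, -19.98). The perpendicularity gives WT at right angles to NW, so WT runs at 173.7°; with |WT| = 13.3, T = (-15.43, -18.52). ∠WTD = 131.4° gives TD at 125.1° from the x-axis; with |TD| = 28.0, D = (-31.53, 4.389). TD ⟂ DF, so DF runs at 35.10°; with |DF| = 9.1, F = (-24.08, 9.622). ∠DFJ = 89.9° gives FJ at -55.00° from the x-axis; with |FJ| = 24.7, J = (-9.913, -10.61). Then |NJ| = |J − N| = 14.52.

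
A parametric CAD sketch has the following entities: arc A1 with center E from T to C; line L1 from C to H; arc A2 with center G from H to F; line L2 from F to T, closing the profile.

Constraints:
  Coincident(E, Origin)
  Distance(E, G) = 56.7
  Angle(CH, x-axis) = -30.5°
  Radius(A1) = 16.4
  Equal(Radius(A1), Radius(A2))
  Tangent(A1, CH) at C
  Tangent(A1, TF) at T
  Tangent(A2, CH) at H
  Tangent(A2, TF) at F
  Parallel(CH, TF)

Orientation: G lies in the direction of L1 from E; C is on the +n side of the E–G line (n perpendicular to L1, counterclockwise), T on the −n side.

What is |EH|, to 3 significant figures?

59.0

The slot axis is L1's direction at -30.5°, so u = (cos -30.5°, sin -30.5°) = (0.862, -0.508) and n = (−sin -30.5°, cos -30.5°) = (0.508, 0.862). E is at the origin and G lies 56.7 along u from E, so G = 56.7·u = (48.9, -28.8). Tangency of A1 to both parallel lines with radius 16.4 puts C and T at E ± 16.4·n: C = (8.32, 14.1), T = (-8.32, -14.1). Equal radii place H and F the same way about G: H = G + 16.4·n = (57.2, -14.6), F = G − 16.4·n = (40.5, -42.9). Then |EH| = |H − E| = 59.0.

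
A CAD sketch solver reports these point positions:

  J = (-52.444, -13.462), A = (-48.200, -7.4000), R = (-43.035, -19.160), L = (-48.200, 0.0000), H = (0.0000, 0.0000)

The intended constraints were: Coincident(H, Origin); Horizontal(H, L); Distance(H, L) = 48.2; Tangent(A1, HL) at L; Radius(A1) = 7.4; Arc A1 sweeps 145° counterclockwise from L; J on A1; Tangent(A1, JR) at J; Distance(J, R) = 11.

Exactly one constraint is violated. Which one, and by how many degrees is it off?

Tangent(A1, JR) at J — off by 3.80°.

H = (0.00, 0.00) ✓; H.y = 0.00, L.y = 0.00 ✓; |HL| = 48.20 ✓; ∠(AL, LH) = 90.00° ✓; |AL| = 7.400 ✓; bearing(A→J) − bearing(A→L) = 145.0° ✓; |AJ| = 7.400 ✓; ∠(AJ, JR) = 86.20° ✗; |JR| = 11.00 ✓.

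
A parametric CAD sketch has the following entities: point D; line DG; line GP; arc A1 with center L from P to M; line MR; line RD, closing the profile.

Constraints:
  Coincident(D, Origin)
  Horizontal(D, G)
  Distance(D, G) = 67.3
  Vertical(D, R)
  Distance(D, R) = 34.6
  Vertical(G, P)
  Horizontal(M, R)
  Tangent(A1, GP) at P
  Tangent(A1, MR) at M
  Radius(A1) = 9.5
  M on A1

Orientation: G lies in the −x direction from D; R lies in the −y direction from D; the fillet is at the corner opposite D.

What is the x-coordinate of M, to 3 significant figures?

-57.8

The virtual corner opposite D is at (-67.3, -34.6). Since A1 is tangent to GP there, LP ⟂ GP and tangency of A1 to MR means the radius LM is perpendicular to MR, with radius 9.5, so the center L sits 9.5 in from both sides at L = (-57.8, -25.1). That places the tangent points at P = (-67.3, -25.1) on GP and M = (-57.8, -34.6) on MR. So M.x = -57.8.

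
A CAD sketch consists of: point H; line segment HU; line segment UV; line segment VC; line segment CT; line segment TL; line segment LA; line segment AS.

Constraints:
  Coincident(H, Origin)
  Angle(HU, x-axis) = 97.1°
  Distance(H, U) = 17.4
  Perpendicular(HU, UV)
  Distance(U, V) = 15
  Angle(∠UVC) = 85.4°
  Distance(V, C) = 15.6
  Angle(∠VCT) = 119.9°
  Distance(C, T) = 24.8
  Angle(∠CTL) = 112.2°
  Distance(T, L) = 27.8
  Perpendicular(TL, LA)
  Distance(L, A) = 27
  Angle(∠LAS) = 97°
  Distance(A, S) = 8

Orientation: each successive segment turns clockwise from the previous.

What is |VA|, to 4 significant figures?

28.80

H is at the origin; HU runs at 97.1° with length 17.4, so U = (-2.151, 17.27). HU ⟂ UV, so UV runs at 7.100°; with |UV| = 15.0, V = (12.73, 19.12). ∠UVC = 85.4° gives VC at -87.50° from the x-axis; with |VC| = 15.6, C = (13.41, 3.535). ∠VCT = 119.9° gives CT at -147.6° from the x-axis; with |CT| = 24.8, T = (-7.525, -9.753). ∠CTL = 112.2° gives TL at 144.6° from the x-axis; with |TL| = 27.8, L = (-30.19, 6.351). TL ⟂ LA, so LA runs at 54.60°; with |LA| = 27.0, A = (-14.54, 28.36). Then |VA| = |A − V| = 28.80.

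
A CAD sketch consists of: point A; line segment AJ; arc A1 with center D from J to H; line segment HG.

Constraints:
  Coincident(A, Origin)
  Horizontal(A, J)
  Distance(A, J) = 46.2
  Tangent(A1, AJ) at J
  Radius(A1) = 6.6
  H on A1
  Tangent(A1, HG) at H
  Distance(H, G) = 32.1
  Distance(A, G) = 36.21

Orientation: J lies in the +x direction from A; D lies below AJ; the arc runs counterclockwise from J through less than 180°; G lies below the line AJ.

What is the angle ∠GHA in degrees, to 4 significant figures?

57.93°

A is at the origin; A and J share the same y with |AJ| = 46.2 and J on the +x side, so J = (46.20, 0.000). A1 meets AJ tangentially, so DJ is at right angles to AJ, so D = J + (0, -6.6) = (46.20, -6.600). Since DH ⟂ HG (tangency), |DG| = √(6.6² + 32.1²) = 32.77 regardless of where H sits on A1. So G lies on both circle(A, 36.21) and circle(D, 32.77); the below-AJ intersection is G = (22.03, -28.73). H is the foot of the tangent from G: H = (40.85, -2.731).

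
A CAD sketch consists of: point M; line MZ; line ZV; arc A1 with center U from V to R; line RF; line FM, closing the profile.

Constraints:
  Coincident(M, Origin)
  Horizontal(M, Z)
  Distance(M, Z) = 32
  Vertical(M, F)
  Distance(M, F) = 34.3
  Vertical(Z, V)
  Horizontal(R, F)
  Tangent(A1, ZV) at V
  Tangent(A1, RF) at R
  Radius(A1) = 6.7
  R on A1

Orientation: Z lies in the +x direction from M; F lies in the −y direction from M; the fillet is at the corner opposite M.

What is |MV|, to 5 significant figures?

42.258

M is at the origin; M and Z share the same y with |MZ| = 32.0 and Z on the +x side, so Z = (32.000, 0.0000). MF is vertical with |MF| = 34.3 and F on the −y side, so F = (0.0000, -34.300). The virtual corner opposite M is at (32.000, -34.300). Since A1 is tangent to ZV there, UV ⟂ ZV and since A1 is tangent to RF there, UR ⟂ RF, with radius 6.7, so the center U sits 6.7 in from both sides at U = (25.300, -27.600). That places the tangent points at V = (32.000, -27.600) on ZV and R = (25.300, -34.300) on RF. Then |MV| = |V − M| = 42.258.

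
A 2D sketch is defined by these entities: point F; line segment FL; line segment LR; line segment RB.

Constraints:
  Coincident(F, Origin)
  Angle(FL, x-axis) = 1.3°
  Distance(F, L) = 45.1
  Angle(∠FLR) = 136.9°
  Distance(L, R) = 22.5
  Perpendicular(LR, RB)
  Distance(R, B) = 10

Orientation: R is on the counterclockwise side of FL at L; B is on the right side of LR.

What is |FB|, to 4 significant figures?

68.84

∠FLR = 136.9°, so LR runs at 1.3° + (180° − 136.9°) = 44.40° from the x-axis; with |LR| = 22.5, R = L + 22.5·(cos 44.40°, sin 44.40°) = (61.16, 16.77). The perpendicularity gives RB at right angles to LR; with |RB| = 10.0 on the right of LR, B = R + 10.0·(0.6997, -0.7145) = (68.16, 9.621). Then |FB| = |B − F| = 68.84.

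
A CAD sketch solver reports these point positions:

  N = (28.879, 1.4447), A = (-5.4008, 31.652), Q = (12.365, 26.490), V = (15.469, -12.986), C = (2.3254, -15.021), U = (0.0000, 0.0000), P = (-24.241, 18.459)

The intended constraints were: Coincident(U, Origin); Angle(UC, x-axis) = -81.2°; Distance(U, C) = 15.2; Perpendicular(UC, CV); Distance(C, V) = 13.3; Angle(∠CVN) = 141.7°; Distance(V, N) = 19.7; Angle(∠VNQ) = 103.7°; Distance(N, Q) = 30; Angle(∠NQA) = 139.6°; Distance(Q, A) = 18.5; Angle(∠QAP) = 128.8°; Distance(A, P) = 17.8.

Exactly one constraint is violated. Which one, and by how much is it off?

Distance(A, P) = 17.8 — off by 5.20.

U = (0.00, 0.00) ✓; UC at -81.20° ✓; |UC| = 15.20 ✓; ∠(UC, CV) = 90.00° ✓; |CV| = 13.30 ✓; ∠CVN = 141.7° ✓; |VN| = 19.70 ✓; ∠VNQ = 103.7° ✓; |NQ| = 30.00 ✓; ∠NQA = 139.6° ✓; |QA| = 18.50 ✓; ∠QAP = 128.8° ✓; |AP| = 23.00 ✗.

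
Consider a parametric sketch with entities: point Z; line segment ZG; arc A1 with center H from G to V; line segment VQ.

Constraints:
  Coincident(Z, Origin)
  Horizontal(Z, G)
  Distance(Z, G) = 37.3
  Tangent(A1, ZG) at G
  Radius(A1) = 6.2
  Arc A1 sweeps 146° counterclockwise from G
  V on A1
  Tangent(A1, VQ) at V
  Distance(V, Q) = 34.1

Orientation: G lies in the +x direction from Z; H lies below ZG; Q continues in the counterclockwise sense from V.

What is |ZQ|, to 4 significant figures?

69.15

On A1, G sits at bearing 90° from H; a 146° counterclockwise sweep puts V at bearing 236°, so V = H + 6.2·(cos 236°, sin 236°) = (33.83, -11.34). A1 meets VQ tangentially, so HV is at right angles to VQ, so VQ runs along (−sin 236°, cos 236°); with |VQ| = 34.1, Q = (62.10, -30.41). Then |ZQ| = |Q − Z| = 69.15.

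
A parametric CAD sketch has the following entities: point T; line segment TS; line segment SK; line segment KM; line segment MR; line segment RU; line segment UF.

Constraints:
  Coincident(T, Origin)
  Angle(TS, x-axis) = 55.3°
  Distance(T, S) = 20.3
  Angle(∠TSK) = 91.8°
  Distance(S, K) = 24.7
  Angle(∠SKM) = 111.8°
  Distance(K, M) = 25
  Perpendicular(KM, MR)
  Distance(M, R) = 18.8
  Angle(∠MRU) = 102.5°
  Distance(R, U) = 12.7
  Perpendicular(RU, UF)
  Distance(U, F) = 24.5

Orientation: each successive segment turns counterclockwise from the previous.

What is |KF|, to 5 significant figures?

7.6736

T is at the origin; TS runs at 55.3° with length 20.3, so S = (11.556, 16.690). ∠TSK = 91.8° gives SK at 143.50° from the x-axis; with |SK| = 24.7, K = (-8.2989, 31.382). ∠SKM = 111.8° gives KM at -148.30° from the x-axis; with |KM| = 25.0, M = (-29.569, 18.245). KM ⟂ MR, so MR runs at -58.300°; with |MR| = 18.8, R = (-19.690, 2.2496). ∠MRU = 102.5° gives RU at 19.200° from the x-axis; with |RU| = 12.7, U = (-7.6967, 6.4262). RU is perpendicular to UF, so UF runs at 109.20°; with |UF| = 24.5, F = (-15.754, 29.563). Then |KF| = |F − K| = 7.6736.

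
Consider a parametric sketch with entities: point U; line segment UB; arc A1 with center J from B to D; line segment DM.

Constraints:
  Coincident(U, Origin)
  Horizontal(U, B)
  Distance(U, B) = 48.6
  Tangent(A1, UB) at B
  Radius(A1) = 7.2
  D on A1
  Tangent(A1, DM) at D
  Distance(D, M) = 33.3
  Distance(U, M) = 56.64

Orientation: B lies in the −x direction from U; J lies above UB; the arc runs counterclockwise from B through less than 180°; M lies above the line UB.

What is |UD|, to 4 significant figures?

41.98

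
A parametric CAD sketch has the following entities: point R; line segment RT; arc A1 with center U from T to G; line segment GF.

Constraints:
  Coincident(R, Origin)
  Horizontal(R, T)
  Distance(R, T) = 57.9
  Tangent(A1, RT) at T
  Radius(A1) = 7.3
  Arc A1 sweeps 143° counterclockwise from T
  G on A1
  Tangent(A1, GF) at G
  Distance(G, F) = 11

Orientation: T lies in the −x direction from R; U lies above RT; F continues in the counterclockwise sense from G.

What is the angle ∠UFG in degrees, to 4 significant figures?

33.57°

R is at the origin; R and T share the same y with |RT| = 57.9 and T on the −x side, so T = (-57.90, 0.000). A1 meets RT tangentially, so UT is at right angles to RT, so U = T + (0, 7.3) = (-57.90, 7.300). On A1, T sits at bearing -90° from U; a 143° counterclockwise sweep puts G at bearing 53°, so G = U + 7.3·(cos 53°, sin 53°) = (-53.51, 13.13). Tangency of A1 to GF means the radius UG is perpendicular to GF, so GF runs along (−sin 53°, cos 53°); with |GF| = 11.0, F = (-62.29, 19.75). Then cos ∠UFG = FU·FG / (|FU||FG|), giving 33.57°.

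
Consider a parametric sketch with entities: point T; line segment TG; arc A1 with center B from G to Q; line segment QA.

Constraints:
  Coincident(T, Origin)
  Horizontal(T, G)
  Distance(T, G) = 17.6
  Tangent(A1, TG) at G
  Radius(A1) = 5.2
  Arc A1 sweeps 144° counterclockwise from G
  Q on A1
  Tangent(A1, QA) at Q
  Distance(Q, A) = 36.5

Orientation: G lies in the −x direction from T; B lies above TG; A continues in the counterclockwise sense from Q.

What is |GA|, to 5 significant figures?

40.660

T is at the origin; TG is horizontal with |TG| = 17.6 and G on the −x side, so G = (-17.600, 0.0000). Tangency of A1 to TG means the radius BG is perpendicular to TG, so B = G + (0, 5.2) = (-17.600, 5.2000). On A1, G sits at bearing -90° from B; a 144° counterclockwise sweep puts Q at bearing 54°, so Q = B + 5.2·(cos 54°, sin 54°) = (-14.544, 9.4069). The tangent condition forces BQ to be normal to QA, so QA runs along (−sin 54°, cos 54°); with |QA| = 36.5, A = (-44.073, 30.861). Then |GA| = |A − G| = 40.660.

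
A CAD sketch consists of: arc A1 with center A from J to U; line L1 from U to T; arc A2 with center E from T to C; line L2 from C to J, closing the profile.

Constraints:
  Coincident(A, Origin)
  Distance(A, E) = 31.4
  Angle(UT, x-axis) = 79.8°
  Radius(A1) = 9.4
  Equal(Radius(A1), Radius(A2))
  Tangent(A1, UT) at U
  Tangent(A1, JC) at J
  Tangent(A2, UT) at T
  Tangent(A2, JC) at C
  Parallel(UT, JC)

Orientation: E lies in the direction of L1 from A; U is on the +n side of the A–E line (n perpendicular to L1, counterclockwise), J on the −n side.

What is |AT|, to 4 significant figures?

32.78

Tangency of A1 to both parallel lines with radius 9.4 puts U and J at A ± 9.4·n: U = (-9.251, 1.665), J = (9.251, -1.665). Equal radii place T and C the same way about E: T = E + 9.4·n = (-3.691, 32.57), C = E − 9.4·n = (14.81, 29.24). Then |AT| = |T − A| = 32.78.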